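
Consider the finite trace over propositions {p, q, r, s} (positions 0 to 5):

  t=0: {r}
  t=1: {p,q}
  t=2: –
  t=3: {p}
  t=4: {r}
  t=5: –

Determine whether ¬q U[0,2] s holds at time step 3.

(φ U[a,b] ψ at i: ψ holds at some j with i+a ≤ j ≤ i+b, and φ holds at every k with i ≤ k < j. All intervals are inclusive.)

Need some j in [3,5] with s, and ¬q at every k in [3,j-1].
  j=3: s false.
  j=4: s false.
  j=5: s false.
No j in the window works → until fails.

No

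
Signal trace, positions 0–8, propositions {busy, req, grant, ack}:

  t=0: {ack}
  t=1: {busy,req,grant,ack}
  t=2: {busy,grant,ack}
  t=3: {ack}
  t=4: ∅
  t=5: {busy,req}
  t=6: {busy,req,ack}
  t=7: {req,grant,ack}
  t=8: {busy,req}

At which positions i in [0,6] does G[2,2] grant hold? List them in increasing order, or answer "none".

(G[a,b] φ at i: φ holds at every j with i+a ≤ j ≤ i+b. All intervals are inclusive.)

Evaluate at each i in [0,6]:
  i=0: ✓ (all of [2,2])
  i=1: ✗ (fails at j=3)
  i=2: ✗ (fails at j=4)
  i=3: ✗ (fails at j=5)
  i=4: ✗ (fails at j=6)
  i=5: ✓ (all of [7,7])
  i=6: ✗ (fails at j=8)

0, 5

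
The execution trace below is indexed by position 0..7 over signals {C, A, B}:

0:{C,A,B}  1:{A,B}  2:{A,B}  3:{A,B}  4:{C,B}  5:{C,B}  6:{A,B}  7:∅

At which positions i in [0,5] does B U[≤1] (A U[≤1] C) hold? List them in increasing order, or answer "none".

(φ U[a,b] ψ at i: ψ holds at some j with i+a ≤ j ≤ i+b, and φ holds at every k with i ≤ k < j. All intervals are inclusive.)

Evaluate at each i in [0,5]:
  i=0: ✓ (rhs at j=0)
  i=1: ✗ (no rhs in [1,2])
  i=2: ✓ (rhs at j=3; lhs holds on [2,2])
  i=3: ✓ (rhs at j=3)
  i=4: ✓ (rhs at j=4)
  i=5: ✓ (rhs at j=5)

0, 2, 3, 4, 5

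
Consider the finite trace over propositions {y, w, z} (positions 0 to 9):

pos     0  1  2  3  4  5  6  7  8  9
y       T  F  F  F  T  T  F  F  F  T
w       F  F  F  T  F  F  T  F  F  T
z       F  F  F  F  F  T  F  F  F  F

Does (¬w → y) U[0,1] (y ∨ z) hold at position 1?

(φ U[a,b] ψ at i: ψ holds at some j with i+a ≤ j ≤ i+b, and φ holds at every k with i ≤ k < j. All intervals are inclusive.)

False

Need some j in [1,2] with (y ∨ z), and (¬w → y) at every k in [1,j-1].
  j=1: (y ∨ z) false.
  j=2: (y ∨ z) false.
No j in the window works → until fails.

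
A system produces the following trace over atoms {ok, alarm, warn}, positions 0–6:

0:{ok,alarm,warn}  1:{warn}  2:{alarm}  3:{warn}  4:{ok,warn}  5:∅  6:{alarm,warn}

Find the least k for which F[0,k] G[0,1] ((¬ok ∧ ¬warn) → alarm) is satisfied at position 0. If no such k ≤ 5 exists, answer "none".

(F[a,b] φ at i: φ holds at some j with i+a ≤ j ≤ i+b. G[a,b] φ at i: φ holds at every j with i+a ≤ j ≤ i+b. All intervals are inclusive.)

0

Scan j = 0,1,… for G[0,1] ((¬ok ∧ ¬warn) → alarm):
  j=0: holds
First hit at j=0, so smallest k = 0-0 = 0.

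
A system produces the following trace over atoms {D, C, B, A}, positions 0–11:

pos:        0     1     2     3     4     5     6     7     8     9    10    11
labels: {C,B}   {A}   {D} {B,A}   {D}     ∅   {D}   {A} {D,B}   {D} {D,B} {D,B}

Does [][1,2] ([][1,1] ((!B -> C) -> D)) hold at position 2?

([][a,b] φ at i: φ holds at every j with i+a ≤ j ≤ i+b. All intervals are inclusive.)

Yes

Check [][1,1] ((!B -> C) -> D) at every j in [3,4]:
  j=3: holds on [4,4]
  j=4: holds on [5,5]
All positions satisfy it → formula holds.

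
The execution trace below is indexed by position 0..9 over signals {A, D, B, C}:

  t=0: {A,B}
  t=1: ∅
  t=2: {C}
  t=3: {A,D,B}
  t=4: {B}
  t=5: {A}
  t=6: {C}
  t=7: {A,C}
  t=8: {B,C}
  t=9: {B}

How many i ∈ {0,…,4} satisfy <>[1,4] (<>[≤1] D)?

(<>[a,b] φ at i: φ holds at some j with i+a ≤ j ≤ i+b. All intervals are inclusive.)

3

Evaluate at each i in [0,4]:
  i=0: ✓ (witness j=2)
  i=1: ✓ (witness j=2)
  i=2: ✓ (witness j=3)
  i=3: ✗ (none in [4,7])
  i=4: ✗ (none in [5,8])
Positions where it holds: {0, 1, 2} → 3.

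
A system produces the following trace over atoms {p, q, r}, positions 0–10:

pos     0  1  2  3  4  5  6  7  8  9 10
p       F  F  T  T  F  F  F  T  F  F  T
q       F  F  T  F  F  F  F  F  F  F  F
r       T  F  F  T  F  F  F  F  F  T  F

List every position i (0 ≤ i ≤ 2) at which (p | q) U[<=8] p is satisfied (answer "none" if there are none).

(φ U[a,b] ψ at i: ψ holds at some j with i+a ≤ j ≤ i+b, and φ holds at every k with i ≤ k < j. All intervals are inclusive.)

Evaluate at each i in [0,2]:
  i=0: ✗ (lhs fails at k=0 before rhs at j=2)
  i=1: ✗ (lhs fails at k=1 before rhs at j=2)
  i=2: ✓ (rhs at j=2)

2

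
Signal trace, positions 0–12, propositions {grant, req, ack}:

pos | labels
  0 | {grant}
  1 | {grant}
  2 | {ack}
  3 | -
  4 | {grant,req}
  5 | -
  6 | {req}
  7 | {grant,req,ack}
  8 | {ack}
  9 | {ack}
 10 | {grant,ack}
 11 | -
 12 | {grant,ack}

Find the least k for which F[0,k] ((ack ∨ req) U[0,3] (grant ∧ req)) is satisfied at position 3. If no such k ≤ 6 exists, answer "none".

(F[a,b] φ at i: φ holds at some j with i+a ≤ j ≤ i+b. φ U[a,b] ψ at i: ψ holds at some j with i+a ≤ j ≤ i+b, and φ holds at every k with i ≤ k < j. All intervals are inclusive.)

Scan j = 3,4,… for ((ack ∨ req) U[0,3] (grant ∧ req)):
  j=3: fails
  j=4: holds
First hit at j=4, so smallest k = 4-3 = 1.

1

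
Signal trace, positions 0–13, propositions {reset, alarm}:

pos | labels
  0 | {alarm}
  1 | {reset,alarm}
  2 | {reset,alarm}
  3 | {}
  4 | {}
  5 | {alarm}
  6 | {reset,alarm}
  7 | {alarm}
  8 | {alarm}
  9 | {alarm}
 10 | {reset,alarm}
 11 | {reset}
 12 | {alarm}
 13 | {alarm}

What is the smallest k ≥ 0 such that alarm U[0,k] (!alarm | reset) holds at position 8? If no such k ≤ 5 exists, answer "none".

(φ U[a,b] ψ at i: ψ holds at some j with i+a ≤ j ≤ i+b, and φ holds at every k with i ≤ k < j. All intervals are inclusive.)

Need earliest j ≥ 8 with (!alarm | reset), and alarm at every k in [8,j-1].
  j=8: rhs fails.
  j=9: rhs fails.
  j=10: rhs holds; lhs holds on [8,9]. k = 2.

2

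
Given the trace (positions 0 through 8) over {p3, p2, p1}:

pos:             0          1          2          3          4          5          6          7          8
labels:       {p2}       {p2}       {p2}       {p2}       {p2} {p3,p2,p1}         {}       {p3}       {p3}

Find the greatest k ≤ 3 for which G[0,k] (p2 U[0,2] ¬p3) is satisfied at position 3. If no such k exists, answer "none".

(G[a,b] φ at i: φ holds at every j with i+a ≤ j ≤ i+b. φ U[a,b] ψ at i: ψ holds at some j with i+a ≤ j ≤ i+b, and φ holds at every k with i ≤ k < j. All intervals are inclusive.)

3

(p2 U[0,2] ¬p3) must hold from j=3 onward; find where it first fails.
  j=3: holds
  j=4: holds
  j=5: holds
  j=6: holds
Holds through j=6; largest k = 3.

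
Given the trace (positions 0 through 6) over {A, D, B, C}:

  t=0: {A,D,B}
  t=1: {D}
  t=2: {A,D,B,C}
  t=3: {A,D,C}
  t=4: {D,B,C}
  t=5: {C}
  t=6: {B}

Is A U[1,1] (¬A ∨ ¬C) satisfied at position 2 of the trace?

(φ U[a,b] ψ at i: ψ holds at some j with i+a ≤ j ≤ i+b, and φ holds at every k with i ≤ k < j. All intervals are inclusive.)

False

Need some j in [3,3] with (¬A ∨ ¬C), and A at every k in [2,j-1].
  j=3: (¬A ∨ ¬C) false.
No j in the window works → until fails.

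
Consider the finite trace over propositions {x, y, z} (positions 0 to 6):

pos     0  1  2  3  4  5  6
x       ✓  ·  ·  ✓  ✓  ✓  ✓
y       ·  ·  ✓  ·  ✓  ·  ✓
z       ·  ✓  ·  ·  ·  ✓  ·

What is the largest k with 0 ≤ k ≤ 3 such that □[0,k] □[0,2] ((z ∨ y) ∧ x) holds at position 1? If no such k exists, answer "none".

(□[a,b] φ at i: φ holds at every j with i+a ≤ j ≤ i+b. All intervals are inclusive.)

none

□[0,2] ((z ∨ y) ∧ x) must hold from j=1 onward; find where it first fails.
  j=1: fails → no k works.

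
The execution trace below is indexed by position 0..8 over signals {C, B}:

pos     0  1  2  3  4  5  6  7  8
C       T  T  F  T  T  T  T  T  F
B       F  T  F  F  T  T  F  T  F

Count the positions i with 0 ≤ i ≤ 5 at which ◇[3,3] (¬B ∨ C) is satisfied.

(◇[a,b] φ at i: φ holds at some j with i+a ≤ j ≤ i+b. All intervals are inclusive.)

6

Evaluate at each i in [0,5]:
  i=0: ✓ (witness j=3)
  i=1: ✓ (witness j=4)
  i=2: ✓ (witness j=5)
  i=3: ✓ (witness j=6)
  i=4: ✓ (witness j=7)
  i=5: ✓ (witness j=8)
Positions where it holds: {0, 1, 2, 3, 4, 5} → 6.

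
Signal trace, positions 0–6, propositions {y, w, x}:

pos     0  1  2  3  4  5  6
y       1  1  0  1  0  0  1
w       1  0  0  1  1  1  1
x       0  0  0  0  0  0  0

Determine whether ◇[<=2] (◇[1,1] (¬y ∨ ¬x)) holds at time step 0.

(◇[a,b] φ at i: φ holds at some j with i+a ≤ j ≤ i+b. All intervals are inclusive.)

Check ◇[1,1] (¬y ∨ ¬x) at each j in [0,2]:
  j=0: holds (witness at 1)
  j=1: holds (witness at 2)
  j=2: holds (witness at 3)
Found at j=0 → formula holds.

Yes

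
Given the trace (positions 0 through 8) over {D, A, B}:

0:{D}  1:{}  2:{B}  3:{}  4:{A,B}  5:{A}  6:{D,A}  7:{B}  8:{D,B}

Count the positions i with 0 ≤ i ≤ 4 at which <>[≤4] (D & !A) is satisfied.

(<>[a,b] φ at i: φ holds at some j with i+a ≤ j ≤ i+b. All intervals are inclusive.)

Evaluate at each i in [0,4]:
  i=0: ✓ (witness j=0)
  i=1: ✗ (none in [1,5])
  i=2: ✗ (none in [2,6])
  i=3: ✗ (none in [3,7])
  i=4: ✓ (witness j=8)
Positions where it holds: {0, 4} → 2.

2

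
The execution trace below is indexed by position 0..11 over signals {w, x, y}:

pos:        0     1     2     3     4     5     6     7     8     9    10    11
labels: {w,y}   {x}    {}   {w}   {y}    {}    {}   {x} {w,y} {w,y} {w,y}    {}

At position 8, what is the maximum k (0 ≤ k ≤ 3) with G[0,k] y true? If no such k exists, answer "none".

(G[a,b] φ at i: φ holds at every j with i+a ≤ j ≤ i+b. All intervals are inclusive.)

2

y must hold from j=8 onward; find where it first fails.
  j=8: holds
  j=9: holds
  j=10: holds
  j=11: fails
Holds on [8,10], so largest k = 2.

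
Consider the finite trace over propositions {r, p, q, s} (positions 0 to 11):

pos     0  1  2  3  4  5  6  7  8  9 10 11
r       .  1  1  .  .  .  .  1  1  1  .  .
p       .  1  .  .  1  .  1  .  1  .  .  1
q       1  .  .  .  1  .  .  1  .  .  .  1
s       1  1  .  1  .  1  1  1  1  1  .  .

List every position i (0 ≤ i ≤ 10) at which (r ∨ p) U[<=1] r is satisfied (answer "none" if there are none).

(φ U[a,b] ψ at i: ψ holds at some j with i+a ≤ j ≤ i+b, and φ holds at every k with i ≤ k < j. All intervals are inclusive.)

1, 2, 6, 7, 8, 9

Evaluate at each i in [0,10]:
  i=0: ✗ (lhs fails at k=0 before rhs at j=1)
  i=1: ✓ (rhs at j=1)
  i=2: ✓ (rhs at j=2)
  i=3: ✗ (no rhs in [3,4])
  i=4: ✗ (no rhs in [4,5])
  i=5: ✗ (no rhs in [5,6])
  i=6: ✓ (rhs at j=7; lhs holds on [6,6])
  i=7: ✓ (rhs at j=7)
  i=8: ✓ (rhs at j=8)
  i=9: ✓ (rhs at j=9)
  i=10: ✗ (no rhs in [10,11])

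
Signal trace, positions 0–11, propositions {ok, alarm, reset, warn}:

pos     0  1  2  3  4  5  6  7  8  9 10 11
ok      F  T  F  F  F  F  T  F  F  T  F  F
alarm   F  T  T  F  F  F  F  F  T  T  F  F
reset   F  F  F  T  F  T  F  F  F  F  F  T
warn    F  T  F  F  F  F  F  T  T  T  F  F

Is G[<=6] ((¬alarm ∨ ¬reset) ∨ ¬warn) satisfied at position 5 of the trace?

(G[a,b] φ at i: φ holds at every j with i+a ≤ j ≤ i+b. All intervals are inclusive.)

Check ((¬alarm ∨ ¬reset) ∨ ¬warn) at every j in [5,11]:
  j=5: true
  j=6: true
  j=7: true
  j=8: true
  j=9: true
  j=10: true
  j=11: true
All positions satisfy it → formula holds.

Yes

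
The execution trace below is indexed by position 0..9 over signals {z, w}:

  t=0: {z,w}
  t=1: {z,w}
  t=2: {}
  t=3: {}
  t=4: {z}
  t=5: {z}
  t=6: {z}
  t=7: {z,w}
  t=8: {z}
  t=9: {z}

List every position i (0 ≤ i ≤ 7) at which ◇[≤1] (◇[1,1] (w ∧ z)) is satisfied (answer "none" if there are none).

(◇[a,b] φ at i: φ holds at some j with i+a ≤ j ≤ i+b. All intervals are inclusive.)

Evaluate at each i in [0,7]:
  i=0: ✓ (witness j=0)
  i=1: ✗ (none in [1,2])
  i=2: ✗ (none in [2,3])
  i=3: ✗ (none in [3,4])
  i=4: ✗ (none in [4,5])
  i=5: ✓ (witness j=6)
  i=6: ✓ (witness j=6)
  i=7: ✗ (none in [7,8])

0, 5, 6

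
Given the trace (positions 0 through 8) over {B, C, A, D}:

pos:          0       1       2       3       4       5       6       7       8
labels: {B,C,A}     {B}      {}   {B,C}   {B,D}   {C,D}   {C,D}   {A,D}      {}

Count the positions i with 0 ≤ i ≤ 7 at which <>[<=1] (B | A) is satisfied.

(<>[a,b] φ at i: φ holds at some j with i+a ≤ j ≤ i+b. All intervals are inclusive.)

Evaluate at each i in [0,7]:
  i=0: ✓ (witness j=0)
  i=1: ✓ (witness j=1)
  i=2: ✓ (witness j=3)
  i=3: ✓ (witness j=3)
  i=4: ✓ (witness j=4)
  i=5: ✗ (none in [5,6])
  i=6: ✓ (witness j=7)
  i=7: ✓ (witness j=7)
Positions where it holds: {0, 1, 2, 3, 4, 6, 7} → 7.

7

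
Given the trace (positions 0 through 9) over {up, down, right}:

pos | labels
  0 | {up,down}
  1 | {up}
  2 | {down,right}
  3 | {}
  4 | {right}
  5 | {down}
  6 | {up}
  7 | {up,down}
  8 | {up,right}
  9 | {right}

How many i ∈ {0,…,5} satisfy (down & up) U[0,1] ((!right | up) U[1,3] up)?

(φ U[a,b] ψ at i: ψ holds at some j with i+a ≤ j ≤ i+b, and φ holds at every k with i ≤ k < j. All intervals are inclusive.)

Evaluate at each i in [0,5]:
  i=0: ✓ (rhs at j=0)
  i=1: ✗ (no rhs in [1,2])
  i=2: ✗ (no rhs in [2,3])
  i=3: ✗ (no rhs in [3,4])
  i=4: ✗ (lhs fails at k=4 before rhs at j=5)
  i=5: ✓ (rhs at j=5)
Positions where it holds: {0, 5} → 2.

2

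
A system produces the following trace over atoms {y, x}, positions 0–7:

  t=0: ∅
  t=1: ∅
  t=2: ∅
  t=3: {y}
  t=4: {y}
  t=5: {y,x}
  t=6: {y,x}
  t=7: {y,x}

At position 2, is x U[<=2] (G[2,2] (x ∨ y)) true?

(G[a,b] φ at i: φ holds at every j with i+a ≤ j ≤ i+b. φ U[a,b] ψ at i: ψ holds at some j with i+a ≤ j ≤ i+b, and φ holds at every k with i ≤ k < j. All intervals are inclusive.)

Need some j in [2,4] with G[2,2] (x ∨ y), and x at every k in [2,j-1].
  j=2: G[2,2] (x ∨ y) holds; no prefix to check → satisfied.

Holds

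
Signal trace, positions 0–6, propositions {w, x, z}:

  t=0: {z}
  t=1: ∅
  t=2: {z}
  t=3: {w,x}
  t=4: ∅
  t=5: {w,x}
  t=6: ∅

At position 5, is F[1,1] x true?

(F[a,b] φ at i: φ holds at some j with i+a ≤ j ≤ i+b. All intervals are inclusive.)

No

Check x at each j in [6,6]:
  j=6: false
No position in the window satisfies it → formula fails.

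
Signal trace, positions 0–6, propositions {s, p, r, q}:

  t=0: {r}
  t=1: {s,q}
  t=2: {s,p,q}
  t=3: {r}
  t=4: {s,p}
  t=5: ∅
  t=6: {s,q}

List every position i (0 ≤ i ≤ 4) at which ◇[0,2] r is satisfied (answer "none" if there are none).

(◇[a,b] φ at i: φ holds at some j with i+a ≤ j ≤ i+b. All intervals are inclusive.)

0, 1, 2, 3

Evaluate at each i in [0,4]:
  i=0: ✓ (witness j=0)
  i=1: ✓ (witness j=3)
  i=2: ✓ (witness j=3)
  i=3: ✓ (witness j=3)
  i=4: ✗ (none in [4,6])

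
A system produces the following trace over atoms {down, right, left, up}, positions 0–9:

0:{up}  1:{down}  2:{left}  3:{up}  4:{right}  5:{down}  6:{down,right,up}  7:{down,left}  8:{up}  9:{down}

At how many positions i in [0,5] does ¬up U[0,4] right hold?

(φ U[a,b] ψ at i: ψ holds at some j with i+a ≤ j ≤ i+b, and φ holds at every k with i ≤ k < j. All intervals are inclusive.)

Evaluate at each i in [0,5]:
  i=0: ✗ (lhs fails at k=0 before rhs at j=4)
  i=1: ✗ (lhs fails at k=3 before rhs at j=4)
  i=2: ✗ (lhs fails at k=3 before rhs at j=4)
  i=3: ✗ (lhs fails at k=3 before rhs at j=4)
  i=4: ✓ (rhs at j=4)
  i=5: ✓ (rhs at j=6; lhs holds on [5,5])
Positions where it holds: {4, 5} → 2.

2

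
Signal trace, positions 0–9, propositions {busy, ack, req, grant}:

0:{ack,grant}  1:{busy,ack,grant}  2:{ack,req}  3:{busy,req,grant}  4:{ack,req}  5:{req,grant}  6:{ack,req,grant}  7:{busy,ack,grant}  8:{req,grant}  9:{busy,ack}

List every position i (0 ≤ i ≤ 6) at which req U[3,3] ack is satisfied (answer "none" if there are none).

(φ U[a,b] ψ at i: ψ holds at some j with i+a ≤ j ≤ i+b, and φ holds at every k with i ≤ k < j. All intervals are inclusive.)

3, 4

Evaluate at each i in [0,6]:
  i=0: ✗ (no rhs in [3,3])
  i=1: ✗ (lhs fails at k=1 before rhs at j=4)
  i=2: ✗ (no rhs in [5,5])
  i=3: ✓ (rhs at j=6; lhs holds on [3,5])
  i=4: ✓ (rhs at j=7; lhs holds on [4,6])
  i=5: ✗ (no rhs in [8,8])
  i=6: ✗ (lhs fails at k=7 before rhs at j=9)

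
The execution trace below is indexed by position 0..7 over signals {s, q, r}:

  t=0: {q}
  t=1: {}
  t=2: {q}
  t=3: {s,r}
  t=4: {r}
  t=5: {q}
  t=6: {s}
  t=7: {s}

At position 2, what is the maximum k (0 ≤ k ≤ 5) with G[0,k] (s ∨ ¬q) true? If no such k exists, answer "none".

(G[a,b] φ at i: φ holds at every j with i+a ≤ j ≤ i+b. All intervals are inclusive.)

none

(s ∨ ¬q) must hold from j=2 onward; find where it first fails.
  j=2: fails → no k works.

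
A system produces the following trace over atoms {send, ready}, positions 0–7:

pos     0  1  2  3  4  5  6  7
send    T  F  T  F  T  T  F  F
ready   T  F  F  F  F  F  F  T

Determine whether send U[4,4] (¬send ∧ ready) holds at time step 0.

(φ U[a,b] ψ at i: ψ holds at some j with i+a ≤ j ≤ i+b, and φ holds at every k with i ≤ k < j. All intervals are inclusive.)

False

Need some j in [4,4] with (¬send ∧ ready), and send at every k in [0,j-1].
  j=4: (¬send ∧ ready) false.
No j in the window works → until fails.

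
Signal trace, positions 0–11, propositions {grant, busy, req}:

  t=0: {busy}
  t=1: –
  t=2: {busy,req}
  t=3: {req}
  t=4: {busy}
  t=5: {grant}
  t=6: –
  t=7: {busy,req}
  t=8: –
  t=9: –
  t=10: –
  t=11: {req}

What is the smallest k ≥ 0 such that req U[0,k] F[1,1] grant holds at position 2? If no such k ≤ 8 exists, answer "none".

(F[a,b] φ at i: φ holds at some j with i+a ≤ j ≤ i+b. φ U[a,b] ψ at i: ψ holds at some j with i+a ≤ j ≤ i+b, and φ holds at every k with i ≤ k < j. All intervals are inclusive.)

2

Need earliest j ≥ 2 with F[1,1] grant, and req at every k in [2,j-1].
  j=2: rhs fails.
  j=3: rhs fails.
  j=4: rhs holds; lhs holds on [2,3]. k = 2.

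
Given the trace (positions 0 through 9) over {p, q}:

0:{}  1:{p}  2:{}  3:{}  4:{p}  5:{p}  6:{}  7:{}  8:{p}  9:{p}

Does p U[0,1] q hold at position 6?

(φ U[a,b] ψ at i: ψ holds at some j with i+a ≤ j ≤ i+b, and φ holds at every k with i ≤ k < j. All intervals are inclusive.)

False

Need some j in [6,7] with q, and p at every k in [6,j-1].
  j=6: q false.
  j=7: q false.
No j in the window works → until fails.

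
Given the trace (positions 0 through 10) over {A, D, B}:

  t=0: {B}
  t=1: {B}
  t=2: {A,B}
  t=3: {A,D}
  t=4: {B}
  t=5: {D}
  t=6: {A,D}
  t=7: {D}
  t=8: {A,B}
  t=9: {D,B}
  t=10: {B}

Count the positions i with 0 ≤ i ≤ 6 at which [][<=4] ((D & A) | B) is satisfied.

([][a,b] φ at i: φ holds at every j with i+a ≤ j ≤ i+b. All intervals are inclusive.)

Evaluate at each i in [0,6]:
  i=0: ✓ (all of [0,4])
  i=1: ✗ (fails at j=5)
  i=2: ✗ (fails at j=5)
  i=3: ✗ (fails at j=5)
  i=4: ✗ (fails at j=5)
  i=5: ✗ (fails at j=5)
  i=6: ✗ (fails at j=7)
Positions where it holds: {0} → 1.

1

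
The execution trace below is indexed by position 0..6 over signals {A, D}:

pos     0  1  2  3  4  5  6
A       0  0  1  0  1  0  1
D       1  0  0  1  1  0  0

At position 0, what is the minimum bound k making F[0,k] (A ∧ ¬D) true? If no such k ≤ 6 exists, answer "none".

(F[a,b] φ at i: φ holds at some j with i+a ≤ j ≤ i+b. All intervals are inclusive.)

2

Scan j = 0,1,… for (A ∧ ¬D):
  j=0: fails
  j=1: fails
  j=2: holds
First hit at j=2, so smallest k = 2-0 = 2.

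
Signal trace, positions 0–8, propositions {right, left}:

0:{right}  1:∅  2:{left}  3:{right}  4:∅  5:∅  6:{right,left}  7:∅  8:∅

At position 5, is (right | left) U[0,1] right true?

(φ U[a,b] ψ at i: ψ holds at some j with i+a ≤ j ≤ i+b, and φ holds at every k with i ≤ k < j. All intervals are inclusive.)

Does not hold

Need some j in [5,6] with right, and (right | left) at every k in [5,j-1].
  j=5: right false.
  j=6: right holds, but (right | left) fails at k=5 → not this j.
No j in the window works → until fails.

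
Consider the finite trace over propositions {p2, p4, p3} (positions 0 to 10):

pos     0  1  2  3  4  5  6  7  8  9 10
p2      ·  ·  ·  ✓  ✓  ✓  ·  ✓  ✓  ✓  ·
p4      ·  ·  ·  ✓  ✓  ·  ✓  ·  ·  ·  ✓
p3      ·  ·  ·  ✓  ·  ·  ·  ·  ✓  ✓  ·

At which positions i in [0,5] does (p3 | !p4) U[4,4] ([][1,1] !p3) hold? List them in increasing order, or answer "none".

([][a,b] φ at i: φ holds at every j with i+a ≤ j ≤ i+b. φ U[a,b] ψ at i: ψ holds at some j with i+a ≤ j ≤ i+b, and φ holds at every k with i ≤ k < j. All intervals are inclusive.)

0

Evaluate at each i in [0,5]:
  i=0: ✓ (rhs at j=4; lhs holds on [0,3])
  i=1: ✗ (lhs fails at k=4 before rhs at j=5)
  i=2: ✗ (lhs fails at k=4 before rhs at j=6)
  i=3: ✗ (no rhs in [7,7])
  i=4: ✗ (no rhs in [8,8])
  i=5: ✗ (lhs fails at k=6 before rhs at j=9)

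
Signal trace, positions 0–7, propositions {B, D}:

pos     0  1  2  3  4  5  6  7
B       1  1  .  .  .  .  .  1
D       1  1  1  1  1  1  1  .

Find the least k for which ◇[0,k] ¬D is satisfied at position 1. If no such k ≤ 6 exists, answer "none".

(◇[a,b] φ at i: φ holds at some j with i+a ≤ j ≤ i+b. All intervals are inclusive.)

Scan j = 1,2,… for ¬D:
  j=1: fails
  j=2: fails
  j=3: fails
  j=4: fails
  j=5: fails
  j=6: fails
  j=7: holds
First hit at j=7, so smallest k = 7-1 = 6.

6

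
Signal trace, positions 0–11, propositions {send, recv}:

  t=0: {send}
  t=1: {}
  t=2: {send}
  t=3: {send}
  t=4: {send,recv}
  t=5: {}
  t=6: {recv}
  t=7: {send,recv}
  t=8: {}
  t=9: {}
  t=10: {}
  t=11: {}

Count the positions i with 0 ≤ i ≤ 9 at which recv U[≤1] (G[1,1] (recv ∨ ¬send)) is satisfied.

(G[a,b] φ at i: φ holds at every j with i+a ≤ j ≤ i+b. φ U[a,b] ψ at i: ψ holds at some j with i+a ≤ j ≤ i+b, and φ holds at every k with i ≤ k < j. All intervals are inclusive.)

Evaluate at each i in [0,9]:
  i=0: ✓ (rhs at j=0)
  i=1: ✗ (no rhs in [1,2])
  i=2: ✗ (lhs fails at k=2 before rhs at j=3)
  i=3: ✓ (rhs at j=3)
  i=4: ✓ (rhs at j=4)
  i=5: ✓ (rhs at j=5)
  i=6: ✓ (rhs at j=6)
  i=7: ✓ (rhs at j=7)
  i=8: ✓ (rhs at j=8)
  i=9: ✓ (rhs at j=9)
Positions where it holds: {0, 3, 4, 5, 6, 7, 8, 9} → 8.

8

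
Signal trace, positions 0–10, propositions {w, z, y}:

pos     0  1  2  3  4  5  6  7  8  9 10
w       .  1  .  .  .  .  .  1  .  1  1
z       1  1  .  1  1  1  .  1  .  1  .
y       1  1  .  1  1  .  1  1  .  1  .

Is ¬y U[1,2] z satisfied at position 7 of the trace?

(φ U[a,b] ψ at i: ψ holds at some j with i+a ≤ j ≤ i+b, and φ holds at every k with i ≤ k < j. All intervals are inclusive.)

False

Need some j in [8,9] with z, and ¬y at every k in [7,j-1].
  j=8: z false.
  j=9: z holds, but ¬y fails at k=7 → not this j.
No j in the window works → until fails.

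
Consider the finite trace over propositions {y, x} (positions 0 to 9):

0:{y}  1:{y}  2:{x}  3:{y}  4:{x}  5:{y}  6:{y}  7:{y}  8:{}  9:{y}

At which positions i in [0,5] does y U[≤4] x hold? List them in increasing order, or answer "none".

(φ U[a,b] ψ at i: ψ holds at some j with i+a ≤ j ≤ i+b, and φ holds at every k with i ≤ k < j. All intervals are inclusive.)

0, 1, 2, 3, 4

Evaluate at each i in [0,5]:
  i=0: ✓ (rhs at j=2; lhs holds on [0,1])
  i=1: ✓ (rhs at j=2; lhs holds on [1,1])
  i=2: ✓ (rhs at j=2)
  i=3: ✓ (rhs at j=4; lhs holds on [3,3])
  i=4: ✓ (rhs at j=4)
  i=5: ✗ (no rhs in [5,9])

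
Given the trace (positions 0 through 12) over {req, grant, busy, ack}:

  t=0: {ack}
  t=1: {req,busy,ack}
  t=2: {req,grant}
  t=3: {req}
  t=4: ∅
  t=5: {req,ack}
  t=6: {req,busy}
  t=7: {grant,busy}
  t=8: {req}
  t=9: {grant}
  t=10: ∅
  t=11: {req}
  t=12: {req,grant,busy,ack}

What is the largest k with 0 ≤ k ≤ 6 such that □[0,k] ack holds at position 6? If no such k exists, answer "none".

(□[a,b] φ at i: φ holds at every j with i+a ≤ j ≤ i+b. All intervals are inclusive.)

ack must hold from j=6 onward; find where it first fails.
  j=6: fails → no k works.

none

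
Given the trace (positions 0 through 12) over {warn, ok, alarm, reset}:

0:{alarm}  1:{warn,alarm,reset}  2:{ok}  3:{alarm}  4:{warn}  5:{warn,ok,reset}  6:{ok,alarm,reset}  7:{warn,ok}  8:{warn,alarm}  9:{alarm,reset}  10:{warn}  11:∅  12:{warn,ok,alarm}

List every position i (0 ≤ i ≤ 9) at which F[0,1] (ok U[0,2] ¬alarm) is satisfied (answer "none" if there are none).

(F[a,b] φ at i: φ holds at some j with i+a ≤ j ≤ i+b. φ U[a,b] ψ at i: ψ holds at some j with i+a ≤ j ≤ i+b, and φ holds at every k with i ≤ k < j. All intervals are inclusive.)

Evaluate at each i in [0,9]:
  i=0: ✗ (none in [0,1])
  i=1: ✓ (witness j=2)
  i=2: ✓ (witness j=2)
  i=3: ✓ (witness j=4)
  i=4: ✓ (witness j=4)
  i=5: ✓ (witness j=5)
  i=6: ✓ (witness j=6)
  i=7: ✓ (witness j=7)
  i=8: ✗ (none in [8,9])
  i=9: ✓ (witness j=10)

1, 2, 3, 4, 5, 6, 7, 9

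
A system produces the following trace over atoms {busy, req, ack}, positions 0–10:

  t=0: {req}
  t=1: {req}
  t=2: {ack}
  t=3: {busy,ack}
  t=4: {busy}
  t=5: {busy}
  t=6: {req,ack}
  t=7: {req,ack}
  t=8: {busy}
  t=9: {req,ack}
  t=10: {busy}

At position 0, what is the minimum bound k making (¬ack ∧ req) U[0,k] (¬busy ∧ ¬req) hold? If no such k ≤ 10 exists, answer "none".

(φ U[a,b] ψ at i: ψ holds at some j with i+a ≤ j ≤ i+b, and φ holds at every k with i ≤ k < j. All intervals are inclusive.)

2

Need earliest j ≥ 0 with (¬busy ∧ ¬req), and (¬ack ∧ req) at every k in [0,j-1].
  j=0: rhs fails.
  j=1: rhs fails.
  j=2: rhs holds; lhs holds on [0,1]. k = 2.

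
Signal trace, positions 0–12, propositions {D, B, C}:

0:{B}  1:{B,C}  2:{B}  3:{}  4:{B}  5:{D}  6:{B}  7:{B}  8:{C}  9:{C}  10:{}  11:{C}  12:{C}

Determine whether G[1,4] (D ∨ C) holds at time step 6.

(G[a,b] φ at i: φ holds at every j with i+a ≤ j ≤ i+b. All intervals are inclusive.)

Does not hold

Check (D ∨ C) at every j in [7,10]:
  j=7: false
  j=8: true
  j=9: true
  j=10: false
Fails at j=7 → formula fails.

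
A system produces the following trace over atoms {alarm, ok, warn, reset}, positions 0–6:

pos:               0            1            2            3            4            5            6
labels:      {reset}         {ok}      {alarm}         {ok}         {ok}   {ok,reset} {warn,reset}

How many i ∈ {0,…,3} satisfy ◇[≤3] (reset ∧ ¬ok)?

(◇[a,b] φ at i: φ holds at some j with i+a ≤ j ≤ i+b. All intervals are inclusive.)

2

Evaluate at each i in [0,3]:
  i=0: ✓ (witness j=0)
  i=1: ✗ (none in [1,4])
  i=2: ✗ (none in [2,5])
  i=3: ✓ (witness j=6)
Positions where it holds: {0, 3} → 2.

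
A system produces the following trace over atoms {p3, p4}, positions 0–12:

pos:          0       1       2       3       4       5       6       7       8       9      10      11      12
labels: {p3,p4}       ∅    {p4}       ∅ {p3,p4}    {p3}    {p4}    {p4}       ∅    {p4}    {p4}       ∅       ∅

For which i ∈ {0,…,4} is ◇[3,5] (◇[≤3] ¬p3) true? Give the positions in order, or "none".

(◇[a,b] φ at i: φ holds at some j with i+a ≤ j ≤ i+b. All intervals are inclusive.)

Evaluate at each i in [0,4]:
  i=0: ✓ (witness j=3)
  i=1: ✓ (witness j=4)
  i=2: ✓ (witness j=5)
  i=3: ✓ (witness j=6)
  i=4: ✓ (witness j=7)

0, 1, 2, 3, 4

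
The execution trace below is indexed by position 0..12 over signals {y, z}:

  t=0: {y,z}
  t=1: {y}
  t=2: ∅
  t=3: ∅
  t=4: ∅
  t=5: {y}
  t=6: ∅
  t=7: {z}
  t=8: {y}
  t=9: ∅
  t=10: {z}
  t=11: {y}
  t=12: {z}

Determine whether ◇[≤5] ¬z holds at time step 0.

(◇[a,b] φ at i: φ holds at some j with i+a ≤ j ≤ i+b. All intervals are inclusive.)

True

Check ¬z at each j in [0,5]:
  j=0: false
  j=1: true
  j=2: true
  j=3: true
  j=4: true
  j=5: true
Found at j=1 → formula holds.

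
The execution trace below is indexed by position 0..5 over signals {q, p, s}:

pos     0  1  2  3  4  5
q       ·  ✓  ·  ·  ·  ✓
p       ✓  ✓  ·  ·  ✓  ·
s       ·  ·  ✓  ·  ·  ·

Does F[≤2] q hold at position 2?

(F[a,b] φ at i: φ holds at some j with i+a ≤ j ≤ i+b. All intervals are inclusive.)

Check q at each j in [2,4]:
  j=2: false
  j=3: false
  j=4: false
No position in the window satisfies it → formula fails.

No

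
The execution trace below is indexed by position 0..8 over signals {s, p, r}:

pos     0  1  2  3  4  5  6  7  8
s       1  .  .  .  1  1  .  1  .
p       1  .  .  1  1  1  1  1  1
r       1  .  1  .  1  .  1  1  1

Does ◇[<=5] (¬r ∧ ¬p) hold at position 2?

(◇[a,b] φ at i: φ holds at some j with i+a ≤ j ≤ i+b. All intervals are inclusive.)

Check (¬r ∧ ¬p) at each j in [2,7]:
  j=2: false
  j=3: false
  j=4: false
  j=5: false
  j=6: false
  j=7: false
No position in the window satisfies it → formula fails.

Does not hold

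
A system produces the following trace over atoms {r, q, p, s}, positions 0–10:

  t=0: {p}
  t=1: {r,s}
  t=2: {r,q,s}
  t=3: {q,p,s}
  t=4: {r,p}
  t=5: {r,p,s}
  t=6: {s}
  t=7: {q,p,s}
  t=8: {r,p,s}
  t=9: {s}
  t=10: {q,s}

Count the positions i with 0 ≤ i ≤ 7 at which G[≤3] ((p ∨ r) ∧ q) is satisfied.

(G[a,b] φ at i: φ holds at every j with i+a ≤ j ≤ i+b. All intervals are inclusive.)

Evaluate at each i in [0,7]:
  i=0: ✗ (fails at j=0)
  i=1: ✗ (fails at j=1)
  i=2: ✗ (fails at j=4)
  i=3: ✗ (fails at j=4)
  i=4: ✗ (fails at j=4)
  i=5: ✗ (fails at j=5)
  i=6: ✗ (fails at j=6)
  i=7: ✗ (fails at j=8)
Positions where it holds: {} → 0.

0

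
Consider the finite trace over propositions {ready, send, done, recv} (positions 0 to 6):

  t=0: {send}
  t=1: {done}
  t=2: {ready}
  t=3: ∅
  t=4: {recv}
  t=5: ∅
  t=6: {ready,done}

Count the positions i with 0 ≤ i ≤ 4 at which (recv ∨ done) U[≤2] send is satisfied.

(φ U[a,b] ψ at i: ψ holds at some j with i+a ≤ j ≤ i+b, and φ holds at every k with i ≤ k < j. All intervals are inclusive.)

Evaluate at each i in [0,4]:
  i=0: ✓ (rhs at j=0)
  i=1: ✗ (no rhs in [1,3])
  i=2: ✗ (no rhs in [2,4])
  i=3: ✗ (no rhs in [3,5])
  i=4: ✗ (no rhs in [4,6])
Positions where it holds: {0} → 1.

1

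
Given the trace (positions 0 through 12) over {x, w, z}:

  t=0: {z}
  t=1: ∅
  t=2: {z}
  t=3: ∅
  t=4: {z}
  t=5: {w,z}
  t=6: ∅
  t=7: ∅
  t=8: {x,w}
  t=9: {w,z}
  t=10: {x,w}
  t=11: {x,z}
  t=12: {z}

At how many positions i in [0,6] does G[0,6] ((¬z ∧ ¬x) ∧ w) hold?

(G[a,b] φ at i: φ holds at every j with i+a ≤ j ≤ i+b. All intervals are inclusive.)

0

Evaluate at each i in [0,6]:
  i=0: ✗ (fails at j=0)
  i=1: ✗ (fails at j=1)
  i=2: ✗ (fails at j=2)
  i=3: ✗ (fails at j=3)
  i=4: ✗ (fails at j=4)
  i=5: ✗ (fails at j=5)
  i=6: ✗ (fails at j=6)
Positions where it holds: {} → 0.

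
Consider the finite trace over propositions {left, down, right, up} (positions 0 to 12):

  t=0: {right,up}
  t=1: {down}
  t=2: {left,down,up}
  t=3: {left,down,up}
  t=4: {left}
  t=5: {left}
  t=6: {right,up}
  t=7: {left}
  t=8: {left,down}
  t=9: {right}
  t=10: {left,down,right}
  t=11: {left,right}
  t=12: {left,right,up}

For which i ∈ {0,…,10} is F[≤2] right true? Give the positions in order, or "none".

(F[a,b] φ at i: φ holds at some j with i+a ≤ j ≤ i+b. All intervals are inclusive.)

0, 4, 5, 6, 7, 8, 9, 10

Evaluate at each i in [0,10]:
  i=0: ✓ (witness j=0)
  i=1: ✗ (none in [1,3])
  i=2: ✗ (none in [2,4])
  i=3: ✗ (none in [3,5])
  i=4: ✓ (witness j=6)
  i=5: ✓ (witness j=6)
  i=6: ✓ (witness j=6)
  i=7: ✓ (witness j=9)
  i=8: ✓ (witness j=9)
  i=9: ✓ (witness j=9)
  i=10: ✓ (witness j=10)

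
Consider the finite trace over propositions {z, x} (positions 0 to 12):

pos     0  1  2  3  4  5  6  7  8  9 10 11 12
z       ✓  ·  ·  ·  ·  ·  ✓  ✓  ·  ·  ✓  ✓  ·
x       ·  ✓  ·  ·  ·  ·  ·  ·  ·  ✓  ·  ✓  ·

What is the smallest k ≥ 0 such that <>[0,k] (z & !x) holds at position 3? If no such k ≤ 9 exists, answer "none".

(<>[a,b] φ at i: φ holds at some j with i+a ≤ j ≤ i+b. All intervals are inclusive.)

Scan j = 3,4,… for (z & !x):
  j=3: fails
  j=4: fails
  j=5: fails
  j=6: holds
First hit at j=6, so smallest k = 6-3 = 3.

3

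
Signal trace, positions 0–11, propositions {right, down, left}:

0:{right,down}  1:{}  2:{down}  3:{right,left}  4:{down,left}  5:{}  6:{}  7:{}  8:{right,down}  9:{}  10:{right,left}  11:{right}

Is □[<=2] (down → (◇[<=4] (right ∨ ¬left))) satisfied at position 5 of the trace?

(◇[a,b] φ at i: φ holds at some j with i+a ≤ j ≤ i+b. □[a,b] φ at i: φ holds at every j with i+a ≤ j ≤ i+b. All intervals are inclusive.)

Holds

Check (down → (◇[<=4] (right ∨ ¬left))) at every j in [5,7]:
  j=5: antecedent false → ✓
  j=6: antecedent false → ✓
  j=7: antecedent false → ✓
All positions satisfy it → formula holds.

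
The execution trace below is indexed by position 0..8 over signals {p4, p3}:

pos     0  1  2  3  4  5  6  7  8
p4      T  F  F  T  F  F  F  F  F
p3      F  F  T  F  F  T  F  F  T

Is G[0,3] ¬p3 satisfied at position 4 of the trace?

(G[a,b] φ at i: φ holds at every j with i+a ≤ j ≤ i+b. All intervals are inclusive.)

No

Check ¬p3 at every j in [4,7]:
  j=4: true
  j=5: false
  j=6: true
  j=7: true
Fails at j=5 → formula fails.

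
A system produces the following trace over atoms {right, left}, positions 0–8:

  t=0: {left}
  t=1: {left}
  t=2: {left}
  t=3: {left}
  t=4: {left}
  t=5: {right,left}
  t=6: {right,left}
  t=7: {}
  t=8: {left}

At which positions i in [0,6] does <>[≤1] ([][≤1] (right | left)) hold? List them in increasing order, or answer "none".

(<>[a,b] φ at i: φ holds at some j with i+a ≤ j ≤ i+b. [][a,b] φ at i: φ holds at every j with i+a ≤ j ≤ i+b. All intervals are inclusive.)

0, 1, 2, 3, 4, 5

Evaluate at each i in [0,6]:
  i=0: ✓ (witness j=0)
  i=1: ✓ (witness j=1)
  i=2: ✓ (witness j=2)
  i=3: ✓ (witness j=3)
  i=4: ✓ (witness j=4)
  i=5: ✓ (witness j=5)
  i=6: ✗ (none in [6,7])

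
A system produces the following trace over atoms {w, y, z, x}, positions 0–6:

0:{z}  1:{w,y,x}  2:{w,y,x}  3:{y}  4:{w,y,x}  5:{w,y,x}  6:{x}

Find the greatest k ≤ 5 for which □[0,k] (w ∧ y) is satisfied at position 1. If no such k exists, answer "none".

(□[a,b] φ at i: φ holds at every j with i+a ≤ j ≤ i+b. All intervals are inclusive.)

(w ∧ y) must hold from j=1 onward; find where it first fails.
  j=1: holds
  j=2: holds
  j=3: fails
Holds on [1,2], so largest k = 1.

1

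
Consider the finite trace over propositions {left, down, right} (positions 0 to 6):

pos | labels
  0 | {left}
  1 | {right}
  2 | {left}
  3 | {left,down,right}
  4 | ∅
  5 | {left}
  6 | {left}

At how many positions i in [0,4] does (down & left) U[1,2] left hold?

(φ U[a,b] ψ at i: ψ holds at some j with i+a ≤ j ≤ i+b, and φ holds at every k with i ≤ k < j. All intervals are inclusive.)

0

Evaluate at each i in [0,4]:
  i=0: ✗ (lhs fails at k=0 before rhs at j=2)
  i=1: ✗ (lhs fails at k=1 before rhs at j=2)
  i=2: ✗ (lhs fails at k=2 before rhs at j=3)
  i=3: ✗ (lhs fails at k=4 before rhs at j=5)
  i=4: ✗ (lhs fails at k=4 before rhs at j=5)
Positions where it holds: {} → 0.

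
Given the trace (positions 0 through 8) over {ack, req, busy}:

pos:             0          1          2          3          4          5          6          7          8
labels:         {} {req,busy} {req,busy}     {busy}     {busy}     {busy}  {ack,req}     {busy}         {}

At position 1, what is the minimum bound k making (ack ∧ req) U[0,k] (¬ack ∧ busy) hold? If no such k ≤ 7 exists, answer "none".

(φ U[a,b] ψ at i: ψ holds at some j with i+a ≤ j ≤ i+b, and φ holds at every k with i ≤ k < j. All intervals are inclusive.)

0

Need earliest j ≥ 1 with (¬ack ∧ busy), and (ack ∧ req) at every k in [1,j-1].
  j=1: rhs holds (empty prefix). k = 0.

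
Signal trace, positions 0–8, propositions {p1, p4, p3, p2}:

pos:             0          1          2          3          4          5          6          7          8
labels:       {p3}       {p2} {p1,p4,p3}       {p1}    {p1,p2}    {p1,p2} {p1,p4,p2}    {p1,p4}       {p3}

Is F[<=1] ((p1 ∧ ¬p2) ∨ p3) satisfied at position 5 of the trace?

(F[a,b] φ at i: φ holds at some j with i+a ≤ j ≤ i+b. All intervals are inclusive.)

Check ((p1 ∧ ¬p2) ∨ p3) at each j in [5,6]:
  j=5: false
  j=6: false
No position in the window satisfies it → formula fails.

Does not hold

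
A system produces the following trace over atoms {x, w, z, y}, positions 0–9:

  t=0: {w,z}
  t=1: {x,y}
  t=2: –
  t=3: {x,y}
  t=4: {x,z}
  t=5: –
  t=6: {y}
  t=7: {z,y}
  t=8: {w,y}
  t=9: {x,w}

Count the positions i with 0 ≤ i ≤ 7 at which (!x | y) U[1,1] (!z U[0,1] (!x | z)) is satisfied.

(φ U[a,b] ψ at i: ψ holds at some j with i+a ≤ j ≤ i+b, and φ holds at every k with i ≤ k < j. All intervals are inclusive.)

7

Evaluate at each i in [0,7]:
  i=0: ✓ (rhs at j=1; lhs holds on [0,0])
  i=1: ✓ (rhs at j=2; lhs holds on [1,1])
  i=2: ✓ (rhs at j=3; lhs holds on [2,2])
  i=3: ✓ (rhs at j=4; lhs holds on [3,3])
  i=4: ✗ (lhs fails at k=4 before rhs at j=5)
  i=5: ✓ (rhs at j=6; lhs holds on [5,5])
  i=6: ✓ (rhs at j=7; lhs holds on [6,6])
  i=7: ✓ (rhs at j=8; lhs holds on [7,7])
Positions where it holds: {0, 1, 2, 3, 5, 6, 7} → 7.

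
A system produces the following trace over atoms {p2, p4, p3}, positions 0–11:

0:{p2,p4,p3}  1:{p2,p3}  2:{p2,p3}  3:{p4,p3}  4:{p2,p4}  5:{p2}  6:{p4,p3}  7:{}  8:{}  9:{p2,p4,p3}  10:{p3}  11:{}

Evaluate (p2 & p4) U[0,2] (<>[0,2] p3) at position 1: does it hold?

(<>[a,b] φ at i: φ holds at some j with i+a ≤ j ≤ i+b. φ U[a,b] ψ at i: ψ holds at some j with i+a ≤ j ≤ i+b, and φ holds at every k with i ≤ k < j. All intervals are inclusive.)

Holds

Need some j in [1,3] with <>[0,2] p3, and (p2 & p4) at every k in [1,j-1].
  j=1: <>[0,2] p3 holds; no prefix to check → satisfied.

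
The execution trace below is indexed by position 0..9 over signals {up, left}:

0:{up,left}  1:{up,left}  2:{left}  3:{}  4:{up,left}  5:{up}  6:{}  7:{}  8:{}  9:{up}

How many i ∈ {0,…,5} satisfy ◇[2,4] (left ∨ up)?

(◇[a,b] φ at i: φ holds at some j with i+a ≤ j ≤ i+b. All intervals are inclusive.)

5

Evaluate at each i in [0,5]:
  i=0: ✓ (witness j=2)
  i=1: ✓ (witness j=4)
  i=2: ✓ (witness j=4)
  i=3: ✓ (witness j=5)
  i=4: ✗ (none in [6,8])
  i=5: ✓ (witness j=9)
Positions where it holds: {0, 1, 2, 3, 5} → 5.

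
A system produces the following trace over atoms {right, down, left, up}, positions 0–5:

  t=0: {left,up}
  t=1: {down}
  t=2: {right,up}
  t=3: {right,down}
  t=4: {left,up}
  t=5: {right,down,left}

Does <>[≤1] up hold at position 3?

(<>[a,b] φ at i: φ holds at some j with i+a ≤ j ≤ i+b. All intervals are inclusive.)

Check up at each j in [3,4]:
  j=3: false
  j=4: true
Found at j=4 → formula holds.

True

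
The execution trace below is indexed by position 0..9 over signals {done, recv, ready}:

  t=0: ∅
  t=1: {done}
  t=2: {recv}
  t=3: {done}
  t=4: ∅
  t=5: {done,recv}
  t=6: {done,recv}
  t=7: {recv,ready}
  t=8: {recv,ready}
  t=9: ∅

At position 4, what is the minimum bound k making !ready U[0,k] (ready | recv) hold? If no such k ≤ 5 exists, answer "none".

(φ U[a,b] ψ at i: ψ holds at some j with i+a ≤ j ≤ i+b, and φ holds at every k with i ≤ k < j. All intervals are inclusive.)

1

Need earliest j ≥ 4 with (ready | recv), and !ready at every k in [4,j-1].
  j=4: rhs fails.
  j=5: rhs holds; lhs holds on [4,4]. k = 1.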